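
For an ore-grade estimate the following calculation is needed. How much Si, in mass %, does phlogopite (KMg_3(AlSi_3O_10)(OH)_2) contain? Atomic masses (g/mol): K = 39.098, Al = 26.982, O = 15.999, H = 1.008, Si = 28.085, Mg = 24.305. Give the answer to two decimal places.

Formula mass = 1×39.098 + 3×24.305 + 1×26.982 + 3×28.085 + 12×15.999 + 2×1.008 = 417.254 g/mol, of which 84.255 g is Si.
So Si makes up 84.255/417.254 = 0.2019 of the mass, i.e. 20.19%.

20.19 mass %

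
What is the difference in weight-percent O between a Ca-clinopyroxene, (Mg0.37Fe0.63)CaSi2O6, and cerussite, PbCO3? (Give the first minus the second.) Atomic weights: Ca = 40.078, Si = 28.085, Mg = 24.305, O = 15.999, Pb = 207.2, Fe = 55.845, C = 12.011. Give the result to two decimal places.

O in (Mg0.37Fe0.63)CaSi2O6: molar mass 236.417 g/mol; 6×15.999 = 95.994 g → 40.60 wt%.
O in PbCO3: molar mass 267.208 g/mol; 3×15.999 = 47.997 g → 17.96 wt%.
Difference = 40.60 − 17.96 = 22.64 percentage points.

22.64 percentage points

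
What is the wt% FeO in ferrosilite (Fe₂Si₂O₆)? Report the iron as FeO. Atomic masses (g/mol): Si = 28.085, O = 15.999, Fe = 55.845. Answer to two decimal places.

54.46 wt%

M(Fe₂Si₂O₆) = 263.854 g/mol; M(FeO) = 71.844 g/mol.
Moles FeO per formula unit = 2 Fe ÷ 1 = 2.0000.
FeO fraction = (2.0000 × 71.844) / 263.854 = 143.688/263.854 = 0.5446.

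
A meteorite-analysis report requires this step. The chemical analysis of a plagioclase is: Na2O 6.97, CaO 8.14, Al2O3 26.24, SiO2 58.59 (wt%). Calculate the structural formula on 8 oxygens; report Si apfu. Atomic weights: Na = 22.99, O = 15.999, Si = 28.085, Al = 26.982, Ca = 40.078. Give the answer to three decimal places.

2.618 Si apfu

Na2O (M=61.979): mol = 0.11246; Na = 0.22492, O = 0.11246.
CaO (M=56.077): mol = 0.14516; Ca = 0.14516, O = 0.14516.
Al2O3 (M=101.961): mol = 0.25735; Al = 0.51470, O = 0.77205.
SiO2 (M=60.083): mol = 0.97515; Si = 0.97515, O = 1.95030.
ΣO = 2.97997; factor = 8/ΣO = 2.68459.
Si apfu = 0.97515 × 2.68459 = 2.618.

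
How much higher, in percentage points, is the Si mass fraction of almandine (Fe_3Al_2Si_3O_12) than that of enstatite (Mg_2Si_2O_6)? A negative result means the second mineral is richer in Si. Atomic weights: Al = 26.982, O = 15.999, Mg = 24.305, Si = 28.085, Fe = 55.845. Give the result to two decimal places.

Si in Fe_3Al_2Si_3O_12: molar mass 497.742 g/mol; 3×28.085 = 84.255 g → 16.93 wt%.
Si in Mg_2Si_2O_6: molar mass 200.774 g/mol; 2×28.085 = 56.170 g → 27.98 wt%.
Difference = 16.93 − 27.98 = -11.05 percentage points.

-11.05 percentage points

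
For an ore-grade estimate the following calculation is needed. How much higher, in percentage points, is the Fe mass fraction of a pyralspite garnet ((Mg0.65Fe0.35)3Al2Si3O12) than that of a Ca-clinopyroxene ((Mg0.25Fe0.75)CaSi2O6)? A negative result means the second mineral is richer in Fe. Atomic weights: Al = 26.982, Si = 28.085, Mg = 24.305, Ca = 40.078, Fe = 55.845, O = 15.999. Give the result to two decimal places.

-4.00 percentage points

First mineral: 58.637 g Fe in 436.239 g formula = 13.44 wt% Fe.
Second mineral: 41.884 g Fe in 240.202 g formula = 17.44 wt% Fe.
13.44% − 17.44% gives a difference of -4.00 percentage points.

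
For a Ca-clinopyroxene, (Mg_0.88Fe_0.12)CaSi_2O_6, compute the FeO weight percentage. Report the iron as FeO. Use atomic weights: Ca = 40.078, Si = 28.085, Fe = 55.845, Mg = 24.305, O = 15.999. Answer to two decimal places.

3.91 wt%

Molar mass of (Mg_0.88Fe_0.12)CaSi_2O_6 = 0.88·24.305 + 0.12·55.845 + 1·40.078 + 2·28.085 + 6·15.999 = 220.332 g/mol.
Each formula unit contains 0.12 Fe, equivalent to 0.12/1 = 0.1200 mol FeO.
M(FeO) = 1×55.845 + 1×15.999 = 71.844 g/mol.
Mass of FeO per formula unit = 0.1200 × 71.844 = 8.621 g.
FeO wt% = 8.621 / 220.332 × 100 = 3.91%.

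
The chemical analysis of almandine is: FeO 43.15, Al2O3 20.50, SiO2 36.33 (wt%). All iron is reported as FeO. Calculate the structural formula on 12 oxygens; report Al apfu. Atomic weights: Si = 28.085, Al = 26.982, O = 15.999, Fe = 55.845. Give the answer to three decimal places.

FeO (M=71.844): mol = 0.60061; Fe = 0.60061, O = 0.60061.
Al2O3 (M=101.961): mol = 0.20106; Al = 0.40212, O = 0.60318.
SiO2 (M=60.083): mol = 0.60466; Si = 0.60466, O = 1.20932.
ΣO = 2.41311; factor = 12/ΣO = 4.97284.
Al apfu = 0.40212 × 4.97284 = 2.000.

2.000 Al apfu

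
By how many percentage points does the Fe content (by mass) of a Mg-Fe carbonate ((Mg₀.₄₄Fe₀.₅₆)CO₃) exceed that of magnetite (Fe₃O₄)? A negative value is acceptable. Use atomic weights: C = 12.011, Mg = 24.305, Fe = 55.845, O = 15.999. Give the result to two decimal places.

M((Mg₀.₄₄Fe₀.₅₆)CO₃) = 101.975 g/mol, so wt% Fe = 31.273/101.975 × 100 = 30.67%.
M(Fe₃O₄) = 231.531 g/mol, so wt% Fe = 167.535/231.531 × 100 = 72.36%.
30.67 − 72.36 = -41.69 pp.

-41.69 percentage points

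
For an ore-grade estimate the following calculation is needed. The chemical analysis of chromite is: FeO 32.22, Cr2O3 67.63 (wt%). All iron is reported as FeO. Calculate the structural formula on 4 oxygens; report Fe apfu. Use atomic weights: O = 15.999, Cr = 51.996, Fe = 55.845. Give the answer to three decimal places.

1.006 Fe apfu

FeO (M=71.844): mol = 0.44847; Fe = 0.44847, O = 0.44847.
Cr2O3 (M=151.989): mol = 0.44497; Cr = 0.88994, O = 1.33491.
ΣO = 1.78338; factor = 4/ΣO = 2.24293.
Fe apfu = 0.44847 × 2.24293 = 1.006.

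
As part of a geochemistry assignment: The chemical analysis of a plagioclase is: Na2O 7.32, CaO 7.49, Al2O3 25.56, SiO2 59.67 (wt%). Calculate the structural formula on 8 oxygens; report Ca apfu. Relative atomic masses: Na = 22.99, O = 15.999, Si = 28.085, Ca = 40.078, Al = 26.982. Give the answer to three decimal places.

0.357 Ca apfu

Na2O (M=61.979): mol = 0.11810; Na = 0.23620, O = 0.11810.
CaO (M=56.077): mol = 0.13357; Ca = 0.13357, O = 0.13357.
Al2O3 (M=101.961): mol = 0.25068; Al = 0.50136, O = 0.75204.
SiO2 (M=60.083): mol = 0.99313; Si = 0.99313, O = 1.98626.
ΣO = 2.98997; factor = 8/ΣO = 2.67561.
Ca apfu = 0.13357 × 2.67561 = 0.357.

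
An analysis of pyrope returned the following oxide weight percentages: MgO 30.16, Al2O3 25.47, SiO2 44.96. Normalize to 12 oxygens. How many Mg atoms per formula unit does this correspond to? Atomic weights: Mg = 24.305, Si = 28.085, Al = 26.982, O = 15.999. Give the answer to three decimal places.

30.16 wt% MgO ÷ 40.304 g/mol = 0.74831 mol, giving 0.74831 Mg and 0.74831 O.
25.47 wt% Al2O3 ÷ 101.961 g/mol = 0.24980 mol, giving 0.49960 Al and 0.74940 O.
44.96 wt% SiO2 ÷ 60.083 g/mol = 0.74830 mol, giving 0.74830 Si and 1.49660 O.
Oxygen sums to 2.99431; scaling by 12/2.99431 = 4.00760 puts the formula on 12 O.
Mg: 0.74831 × 4.00760 = 2.999 atoms per formula unit.

2.999 Mg apfu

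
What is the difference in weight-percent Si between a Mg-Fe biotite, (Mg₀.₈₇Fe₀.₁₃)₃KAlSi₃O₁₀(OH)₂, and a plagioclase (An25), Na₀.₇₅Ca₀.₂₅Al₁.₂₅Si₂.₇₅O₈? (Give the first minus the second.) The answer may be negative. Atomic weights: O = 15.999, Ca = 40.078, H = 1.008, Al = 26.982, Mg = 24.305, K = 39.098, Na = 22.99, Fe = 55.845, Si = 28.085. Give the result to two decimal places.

-9.40 percentage points

M((Mg₀.₈₇Fe₀.₁₃)₃KAlSi₃O₁₀(OH)₂) = 429.555 g/mol, so wt% Si = 84.255/429.555 × 100 = 19.61%.
M(Na₀.₇₅Ca₀.₂₅Al₁.₂₅Si₂.₇₅O₈) = 266.215 g/mol, so wt% Si = 77.234/266.215 × 100 = 29.01%.
19.61 − 29.01 = -9.40 pp.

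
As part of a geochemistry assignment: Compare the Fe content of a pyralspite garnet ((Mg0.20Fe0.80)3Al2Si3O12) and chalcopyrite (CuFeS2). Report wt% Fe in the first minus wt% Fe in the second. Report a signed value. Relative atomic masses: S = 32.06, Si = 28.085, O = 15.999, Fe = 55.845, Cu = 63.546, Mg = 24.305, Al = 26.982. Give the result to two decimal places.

First mineral: 134.028 g Fe in 478.818 g formula = 27.99 wt% Fe.
Second mineral: 55.845 g Fe in 183.511 g formula = 30.43 wt% Fe.
27.99% − 30.43% gives a difference of -2.44 percentage points.

-2.44 percentage points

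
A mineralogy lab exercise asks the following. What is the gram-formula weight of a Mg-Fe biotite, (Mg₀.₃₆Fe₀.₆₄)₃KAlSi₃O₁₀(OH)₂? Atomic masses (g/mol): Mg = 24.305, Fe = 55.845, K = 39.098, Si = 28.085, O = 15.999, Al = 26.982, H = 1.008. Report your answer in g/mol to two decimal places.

477.81 g/mol

M = 1.08*24.305 + 1.92*55.845 + 1*39.098 + 1*26.982 + 3*28.085 + 12*15.999 + 2*1.008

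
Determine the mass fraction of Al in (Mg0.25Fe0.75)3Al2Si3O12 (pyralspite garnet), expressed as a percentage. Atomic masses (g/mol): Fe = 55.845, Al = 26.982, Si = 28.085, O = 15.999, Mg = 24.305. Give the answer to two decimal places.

Molar mass of (Mg0.25Fe0.75)3Al2Si3O12: 0.75·24.305 + 2.25·55.845 + 2·26.982 + 3·28.085 + 12·15.999 = 474.087 g/mol.
Mass of Al per formula unit: 2 × 26.982 = 53.964 g.
Weight fraction Al = 53.964 / 474.087 = 0.1138.

11.38 weight percent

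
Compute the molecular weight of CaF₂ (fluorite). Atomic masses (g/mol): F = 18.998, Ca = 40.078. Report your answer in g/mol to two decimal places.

78.07 g/mol

M = 1×40.078 + 2×18.998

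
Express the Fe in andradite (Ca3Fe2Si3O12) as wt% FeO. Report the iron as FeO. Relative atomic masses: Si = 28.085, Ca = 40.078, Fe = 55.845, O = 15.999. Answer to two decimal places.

Formula mass = 508.167 g/mol.
2 Fe → 2.0000 mol FeO per formula unit; M(FeO) = 71.844, so FeO mass = 143.688 g.
143.688/508.167 × 100 = 28.28 wt%.

28.28 wt%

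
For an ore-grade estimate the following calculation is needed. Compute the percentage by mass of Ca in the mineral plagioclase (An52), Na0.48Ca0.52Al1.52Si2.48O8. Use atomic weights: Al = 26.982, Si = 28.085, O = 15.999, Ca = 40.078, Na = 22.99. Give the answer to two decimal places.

M(Na0.48Ca0.52Al1.52Si2.48O8) = 270.531 g/mol.
Ca contributes 0.52 × 40.078 = 20.841 g per mole.
20.841/270.531 = 0.0770 → 7.70%.

7.70 wt%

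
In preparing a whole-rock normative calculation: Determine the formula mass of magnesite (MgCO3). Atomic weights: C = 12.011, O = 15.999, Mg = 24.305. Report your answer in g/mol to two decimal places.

84.31 g/mol

M = 1(24.305) + 1(12.011) + 3(15.999)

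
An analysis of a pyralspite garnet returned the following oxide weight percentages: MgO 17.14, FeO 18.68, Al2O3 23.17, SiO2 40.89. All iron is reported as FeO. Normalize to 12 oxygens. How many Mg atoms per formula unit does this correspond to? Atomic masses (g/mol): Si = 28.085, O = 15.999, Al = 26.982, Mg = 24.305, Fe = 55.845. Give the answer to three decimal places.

1.871 Mg apfu

MgO (M=40.304): mol = 0.42527; Mg = 0.42527, O = 0.42527.
FeO (M=71.844): mol = 0.26001; Fe = 0.26001, O = 0.26001.
Al2O3 (M=101.961): mol = 0.22724; Al = 0.45448, O = 0.68172.
SiO2 (M=60.083): mol = 0.68056; Si = 0.68056, O = 1.36112.
ΣO = 2.72812; factor = 12/ΣO = 4.39863.
Mg apfu = 0.42527 × 4.39863 = 1.871.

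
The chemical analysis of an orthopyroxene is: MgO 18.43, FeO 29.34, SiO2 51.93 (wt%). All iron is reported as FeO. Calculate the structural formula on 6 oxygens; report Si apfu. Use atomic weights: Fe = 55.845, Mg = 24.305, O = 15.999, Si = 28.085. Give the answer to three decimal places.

MgO (M=40.304): mol = 0.45727; Mg = 0.45727, O = 0.45727.
FeO (M=71.844): mol = 0.40838; Fe = 0.40838, O = 0.40838.
SiO2 (M=60.083): mol = 0.86430; Si = 0.86430, O = 1.72860.
ΣO = 2.59425; factor = 6/ΣO = 2.31281.
Si apfu = 0.86430 × 2.31281 = 1.999.

1.999 Si apfu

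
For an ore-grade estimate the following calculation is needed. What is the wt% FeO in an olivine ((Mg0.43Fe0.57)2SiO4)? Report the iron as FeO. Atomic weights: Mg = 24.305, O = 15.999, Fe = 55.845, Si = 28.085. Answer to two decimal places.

46.36 wt%

Molar mass of (Mg0.43Fe0.57)2SiO4 = 0.86×24.305 + 1.14×55.845 + 1×28.085 + 4×15.999 = 176.647 g/mol.
Each formula unit contains 1.14 Fe, equivalent to 1.14/1 = 1.1400 mol FeO.
M(FeO) = 1×55.845 + 1×15.999 = 71.844 g/mol.
Mass of FeO per formula unit = 1.1400 × 71.844 = 81.902 g.
FeO wt% = 81.902 / 176.647 × 100 = 46.36%.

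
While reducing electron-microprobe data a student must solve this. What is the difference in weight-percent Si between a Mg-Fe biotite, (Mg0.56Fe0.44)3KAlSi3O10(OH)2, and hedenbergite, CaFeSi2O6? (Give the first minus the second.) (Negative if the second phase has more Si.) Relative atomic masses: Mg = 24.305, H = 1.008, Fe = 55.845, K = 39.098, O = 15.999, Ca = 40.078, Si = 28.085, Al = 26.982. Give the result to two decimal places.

Si in (Mg0.56Fe0.44)3KAlSi3O10(OH)2: molar mass 458.887 g/mol; 3×28.085 = 84.255 g → 18.36 wt%.
Si in CaFeSi2O6: molar mass 248.087 g/mol; 2×28.085 = 56.170 g → 22.64 wt%.
Difference = 18.36 − 22.64 = -4.28 percentage points.

-4.28 percentage points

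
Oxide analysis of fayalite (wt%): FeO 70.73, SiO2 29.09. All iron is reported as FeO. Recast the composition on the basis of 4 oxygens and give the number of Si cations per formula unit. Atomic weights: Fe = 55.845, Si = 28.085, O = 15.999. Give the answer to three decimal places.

0.992 Si apfu

FeO (M=71.844): mol = 0.98449; Fe = 0.98449, O = 0.98449.
SiO2 (M=60.083): mol = 0.48416; Si = 0.48416, O = 0.96832.
ΣO = 1.95281; factor = 4/ΣO = 2.04833.
Si apfu = 0.48416 × 2.04833 = 0.992.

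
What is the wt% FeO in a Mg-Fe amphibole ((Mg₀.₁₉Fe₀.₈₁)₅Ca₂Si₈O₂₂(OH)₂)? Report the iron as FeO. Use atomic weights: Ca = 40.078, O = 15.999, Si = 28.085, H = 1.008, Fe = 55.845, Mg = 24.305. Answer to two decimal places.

30.95 wt%

Formula mass = 940.090 g/mol.
4.05 Fe → 4.0500 mol FeO per formula unit; M(FeO) = 71.844, so FeO mass = 290.968 g.
290.968/940.090 × 100 = 30.95 wt%.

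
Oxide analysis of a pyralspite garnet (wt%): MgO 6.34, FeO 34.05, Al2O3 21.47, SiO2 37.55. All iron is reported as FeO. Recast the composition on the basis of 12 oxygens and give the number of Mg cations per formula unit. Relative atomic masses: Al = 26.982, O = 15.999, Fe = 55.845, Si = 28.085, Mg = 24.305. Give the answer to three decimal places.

6.34 wt% MgO ÷ 40.304 g/mol = 0.15730 mol, giving 0.15730 Mg and 0.15730 O.
34.05 wt% FeO ÷ 71.844 g/mol = 0.47394 mol, giving 0.47394 Fe and 0.47394 O.
21.47 wt% Al2O3 ÷ 101.961 g/mol = 0.21057 mol, giving 0.42114 Al and 0.63171 O.
37.55 wt% SiO2 ÷ 60.083 g/mol = 0.62497 mol, giving 0.62497 Si and 1.24994 O.
Oxygen sums to 2.51289; scaling by 12/2.51289 = 4.77538 puts the formula on 12 O.
Mg: 0.15730 × 4.77538 = 0.751 atoms per formula unit.

0.751 Mg apfu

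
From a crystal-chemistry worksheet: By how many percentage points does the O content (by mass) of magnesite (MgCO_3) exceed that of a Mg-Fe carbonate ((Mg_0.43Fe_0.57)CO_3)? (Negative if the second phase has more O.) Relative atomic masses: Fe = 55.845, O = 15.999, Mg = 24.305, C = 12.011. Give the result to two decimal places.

10.01 percentage points

O in MgCO_3: molar mass 84.313 g/mol; 3×15.999 = 47.997 g → 56.93 wt%.
O in (Mg_0.43Fe_0.57)CO_3: molar mass 102.291 g/mol; 3×15.999 = 47.997 g → 46.92 wt%.
Difference = 56.93 − 46.92 = 10.01 percentage points.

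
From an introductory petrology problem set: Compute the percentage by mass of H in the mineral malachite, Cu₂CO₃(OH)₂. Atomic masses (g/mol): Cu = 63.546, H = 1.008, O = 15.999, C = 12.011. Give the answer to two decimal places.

Formula mass = 2·63.546 + 1·12.011 + 5·15.999 + 2·1.008 = 221.114 g/mol, of which 2.016 g is H.
So H makes up 2.016/221.114 = 0.0091 of the mass, i.e. 0.91%.

0.91 mass %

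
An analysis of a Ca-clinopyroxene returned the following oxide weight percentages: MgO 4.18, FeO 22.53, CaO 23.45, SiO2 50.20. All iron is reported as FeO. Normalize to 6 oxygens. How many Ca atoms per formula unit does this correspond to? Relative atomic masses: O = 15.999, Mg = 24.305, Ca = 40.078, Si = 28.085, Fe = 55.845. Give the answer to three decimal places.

1.001 Ca apfu

MgO (M=40.304): mol = 0.10371; Mg = 0.10371, O = 0.10371.
FeO (M=71.844): mol = 0.31360; Fe = 0.31360, O = 0.31360.
CaO (M=56.077): mol = 0.41818; Ca = 0.41818, O = 0.41818.
SiO2 (M=60.083): mol = 0.83551; Si = 0.83551, O = 1.67102.
ΣO = 2.50651; factor = 6/ΣO = 2.39377.
Ca apfu = 0.41818 × 2.39377 = 1.001.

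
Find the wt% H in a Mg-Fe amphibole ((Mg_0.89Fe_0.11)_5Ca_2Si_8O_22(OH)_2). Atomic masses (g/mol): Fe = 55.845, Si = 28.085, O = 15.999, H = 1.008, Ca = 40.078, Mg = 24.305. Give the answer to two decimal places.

Formula mass = 4.45·24.305 + 0.55·55.845 + 2·40.078 + 8·28.085 + 24·15.999 + 2·1.008 = 829.700 g/mol, of which 2.016 g is H.
So H makes up 2.016/829.700 = 0.0024 of the mass, i.e. 0.24%.

0.24 weight percent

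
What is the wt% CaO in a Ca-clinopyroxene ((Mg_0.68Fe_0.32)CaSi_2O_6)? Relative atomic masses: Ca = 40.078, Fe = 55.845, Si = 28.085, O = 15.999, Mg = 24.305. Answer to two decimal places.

24.74 wt%

Formula mass = 226.640 g/mol.
1 Ca → 1.0000 mol CaO per formula unit; M(CaO) = 56.077, so CaO mass = 56.077 g.
56.077/226.640 × 100 = 24.74 wt%.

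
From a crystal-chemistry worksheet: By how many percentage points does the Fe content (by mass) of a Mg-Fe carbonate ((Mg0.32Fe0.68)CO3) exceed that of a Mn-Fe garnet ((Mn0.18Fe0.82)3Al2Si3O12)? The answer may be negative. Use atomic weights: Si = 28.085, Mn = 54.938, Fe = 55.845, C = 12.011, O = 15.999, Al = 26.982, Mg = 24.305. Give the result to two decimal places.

8.28 percentage points

First mineral: 37.975 g Fe in 105.760 g formula = 35.91 wt% Fe.
Second mineral: 137.379 g Fe in 497.252 g formula = 27.63 wt% Fe.
35.91% − 27.63% gives a difference of 8.28 percentage points.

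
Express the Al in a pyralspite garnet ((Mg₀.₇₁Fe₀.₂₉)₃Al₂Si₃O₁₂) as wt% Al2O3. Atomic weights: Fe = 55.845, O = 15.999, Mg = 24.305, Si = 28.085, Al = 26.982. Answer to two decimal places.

23.68 wt%

Molar mass of (Mg₀.₇₁Fe₀.₂₉)₃Al₂Si₃O₁₂ = 2.13·24.305 + 0.87·55.845 + 2·26.982 + 3·28.085 + 12·15.999 = 430.562 g/mol.
Each formula unit contains 2 Al, equivalent to 2/2 = 1.0000 mol Al2O3.
M(Al2O3) = 2×26.982 + 3×15.999 = 101.961 g/mol.
Mass of Al2O3 per formula unit = 1.0000 × 101.961 = 101.961 g.
Al2O3 wt% = 101.961 / 430.562 × 100 = 23.68%.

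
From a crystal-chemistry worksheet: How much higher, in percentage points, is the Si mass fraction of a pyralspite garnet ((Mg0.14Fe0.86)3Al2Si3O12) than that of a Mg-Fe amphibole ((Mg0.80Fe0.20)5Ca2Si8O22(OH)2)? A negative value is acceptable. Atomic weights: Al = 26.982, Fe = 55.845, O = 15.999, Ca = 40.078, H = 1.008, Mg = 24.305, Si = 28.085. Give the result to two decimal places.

M((Mg0.14Fe0.86)3Al2Si3O12) = 484.495 g/mol, so wt% Si = 84.255/484.495 × 100 = 17.39%.
M((Mg0.80Fe0.20)5Ca2Si8O22(OH)2) = 843.893 g/mol, so wt% Si = 224.680/843.893 × 100 = 26.62%.
17.39 − 26.62 = -9.23 pp.

-9.23 percentage points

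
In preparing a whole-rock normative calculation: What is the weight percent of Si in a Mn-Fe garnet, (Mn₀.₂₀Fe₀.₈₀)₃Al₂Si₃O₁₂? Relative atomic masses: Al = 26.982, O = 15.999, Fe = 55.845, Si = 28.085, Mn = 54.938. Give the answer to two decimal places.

16.95 wt%

M((Mn₀.₂₀Fe₀.₈₀)₃Al₂Si₃O₁₂) = 497.198 g/mol.
Si contributes 3 × 28.085 = 84.255 g per mole.
84.255/497.198 = 0.1695 → 16.95%.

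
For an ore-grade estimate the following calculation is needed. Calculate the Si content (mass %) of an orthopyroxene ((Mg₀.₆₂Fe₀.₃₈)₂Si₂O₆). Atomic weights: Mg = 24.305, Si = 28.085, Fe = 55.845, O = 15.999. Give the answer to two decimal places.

24.99 mass %

Molar mass of (Mg₀.₆₂Fe₀.₃₈)₂Si₂O₆: 1.24*24.305 + 0.76*55.845 + 2*28.085 + 6*15.999 = 224.744 g/mol.
Mass of Si per formula unit: 2 × 28.085 = 56.170 g.
Weight fraction Si = 56.170 / 224.744 = 0.2499.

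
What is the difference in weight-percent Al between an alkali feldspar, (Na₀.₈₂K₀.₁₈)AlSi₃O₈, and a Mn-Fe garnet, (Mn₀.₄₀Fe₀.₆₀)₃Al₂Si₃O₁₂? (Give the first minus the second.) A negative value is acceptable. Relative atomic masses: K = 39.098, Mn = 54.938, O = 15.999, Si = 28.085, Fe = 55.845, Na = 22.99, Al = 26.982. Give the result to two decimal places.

-0.69 percentage points

Al in (Na₀.₈₂K₀.₁₈)AlSi₃O₈: molar mass 265.118 g/mol; 1×26.982 = 26.982 g → 10.18 wt%.
Al in (Mn₀.₄₀Fe₀.₆₀)₃Al₂Si₃O₁₂: molar mass 496.654 g/mol; 2×26.982 = 53.964 g → 10.87 wt%.
Difference = 10.18 − 10.87 = -0.69 percentage points.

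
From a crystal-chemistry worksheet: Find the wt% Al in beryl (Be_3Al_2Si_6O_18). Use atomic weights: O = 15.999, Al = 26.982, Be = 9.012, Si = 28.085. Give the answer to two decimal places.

M(Be_3Al_2Si_6O_18) = 537.492 g/mol.
Al contributes 2 × 26.982 = 53.964 g per mole.
53.964/537.492 = 0.1004 → 10.04%.

10.04 mass %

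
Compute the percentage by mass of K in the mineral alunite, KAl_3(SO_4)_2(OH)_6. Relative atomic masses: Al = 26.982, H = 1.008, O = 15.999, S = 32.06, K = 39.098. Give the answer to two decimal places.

M(KAl_3(SO_4)_2(OH)_6) = 414.198 g/mol.
K contributes 1 × 39.098 = 39.098 g per mole.
39.098/414.198 = 0.0944 → 9.44%.

9.44 mass %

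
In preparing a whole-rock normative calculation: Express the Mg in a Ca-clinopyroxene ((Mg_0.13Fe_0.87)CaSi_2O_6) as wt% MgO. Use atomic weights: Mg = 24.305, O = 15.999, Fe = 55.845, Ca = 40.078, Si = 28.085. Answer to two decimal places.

2.15 wt%

M((Mg_0.13Fe_0.87)CaSi_2O_6) = 243.987 g/mol; M(MgO) = 40.304 g/mol.
Moles MgO per formula unit = 0.13 Mg ÷ 1 = 0.1300.
MgO fraction = (0.1300 × 40.304) / 243.987 = 5.240/243.987 = 0.0215.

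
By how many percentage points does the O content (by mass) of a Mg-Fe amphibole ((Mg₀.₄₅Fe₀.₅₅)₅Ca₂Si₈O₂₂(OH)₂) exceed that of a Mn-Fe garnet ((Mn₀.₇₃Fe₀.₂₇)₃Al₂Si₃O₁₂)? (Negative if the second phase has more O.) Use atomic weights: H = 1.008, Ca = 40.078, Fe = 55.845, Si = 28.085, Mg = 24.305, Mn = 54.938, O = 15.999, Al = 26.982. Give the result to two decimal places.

M((Mg₀.₄₅Fe₀.₅₅)₅Ca₂Si₈O₂₂(OH)₂) = 899.088 g/mol, so wt% O = 383.976/899.088 × 100 = 42.71%.
M((Mn₀.₇₃Fe₀.₂₇)₃Al₂Si₃O₁₂) = 495.756 g/mol, so wt% O = 191.988/495.756 × 100 = 38.73%.
42.71 − 38.73 = 3.98 pp.

3.98 percentage points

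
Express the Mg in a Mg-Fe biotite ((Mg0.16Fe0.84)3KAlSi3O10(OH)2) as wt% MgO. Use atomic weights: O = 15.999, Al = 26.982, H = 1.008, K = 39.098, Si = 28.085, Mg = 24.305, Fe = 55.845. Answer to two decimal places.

Molar mass of (Mg0.16Fe0.84)3KAlSi3O10(OH)2 = 0.48×24.305 + 2.52×55.845 + 1×39.098 + 1×26.982 + 3×28.085 + 12×15.999 + 2×1.008 = 496.735 g/mol.
Each formula unit contains 0.48 Mg, equivalent to 0.48/1 = 0.4800 mol MgO.
M(MgO) = 1×24.305 + 1×15.999 = 40.304 g/mol.
Mass of MgO per formula unit = 0.4800 × 40.304 = 19.346 g.
MgO wt% = 19.346 / 496.735 × 100 = 3.89%.

3.89 wt%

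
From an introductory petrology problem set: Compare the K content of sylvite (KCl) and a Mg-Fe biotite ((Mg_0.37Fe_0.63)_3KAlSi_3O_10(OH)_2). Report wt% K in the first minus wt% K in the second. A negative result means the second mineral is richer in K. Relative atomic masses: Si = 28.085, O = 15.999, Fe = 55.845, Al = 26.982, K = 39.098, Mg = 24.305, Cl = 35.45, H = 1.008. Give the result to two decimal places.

44.25 percentage points

M(KCl) = 74.548 g/mol, so wt% K = 39.098/74.548 × 100 = 52.45%.
M((Mg_0.37Fe_0.63)_3KAlSi_3O_10(OH)_2) = 476.865 g/mol, so wt% K = 39.098/476.865 × 100 = 8.20%.
52.45 − 8.20 = 44.25 pp.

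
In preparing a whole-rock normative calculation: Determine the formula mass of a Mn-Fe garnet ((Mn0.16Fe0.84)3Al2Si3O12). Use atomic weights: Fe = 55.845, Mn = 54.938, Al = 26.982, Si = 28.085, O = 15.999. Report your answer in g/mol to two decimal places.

497.31 g/mol

M = 0.48(54.938) + 2.52(55.845) + 2(26.982) + 3(28.085) + 12(15.999)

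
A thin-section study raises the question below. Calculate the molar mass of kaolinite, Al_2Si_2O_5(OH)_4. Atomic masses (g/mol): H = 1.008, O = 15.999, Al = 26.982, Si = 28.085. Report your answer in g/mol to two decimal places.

Al: 2 × 26.982 = 53.9640
Si: 2 × 28.085 = 56.1700
O: 9 × 15.999 = 143.9910
H: 4 × 1.008 = 4.0320
Summing the contributions gives the formula mass.

258.16 g/mol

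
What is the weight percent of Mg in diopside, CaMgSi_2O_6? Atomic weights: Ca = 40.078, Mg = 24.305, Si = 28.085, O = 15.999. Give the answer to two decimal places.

Formula mass = 1*40.078 + 1*24.305 + 2*28.085 + 6*15.999 = 216.547 g/mol, of which 24.305 g is Mg.
So Mg makes up 24.305/216.547 = 0.1122 of the mass, i.e. 11.22%.

11.22 mass %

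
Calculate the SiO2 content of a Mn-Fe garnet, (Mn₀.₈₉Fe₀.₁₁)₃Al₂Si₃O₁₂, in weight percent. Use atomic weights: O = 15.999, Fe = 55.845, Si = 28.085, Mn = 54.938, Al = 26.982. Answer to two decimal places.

M((Mn₀.₈₉Fe₀.₁₁)₃Al₂Si₃O₁₂) = 495.320 g/mol; M(SiO2) = 60.083 g/mol.
Moles SiO2 per formula unit = 3 Si ÷ 1 = 3.0000.
SiO2 fraction = (3.0000 × 60.083) / 495.320 = 180.249/495.320 = 0.3639.

36.39 wt%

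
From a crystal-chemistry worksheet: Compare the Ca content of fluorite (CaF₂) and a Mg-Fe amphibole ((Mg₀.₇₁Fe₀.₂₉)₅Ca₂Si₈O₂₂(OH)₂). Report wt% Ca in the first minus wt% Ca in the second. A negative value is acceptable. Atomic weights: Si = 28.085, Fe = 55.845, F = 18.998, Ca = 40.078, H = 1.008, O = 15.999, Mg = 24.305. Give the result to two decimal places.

41.99 percentage points

M(CaF₂) = 78.074 g/mol, so wt% Ca = 40.078/78.074 × 100 = 51.33%.
M((Mg₀.₇₁Fe₀.₂₉)₅Ca₂Si₈O₂₂(OH)₂) = 858.086 g/mol, so wt% Ca = 80.156/858.086 × 100 = 9.34%.
51.33 − 9.34 = 41.99 pp.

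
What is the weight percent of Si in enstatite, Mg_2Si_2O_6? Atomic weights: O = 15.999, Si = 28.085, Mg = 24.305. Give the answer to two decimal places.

Molar mass of Mg_2Si_2O_6: 2×24.305 + 2×28.085 + 6×15.999 = 200.774 g/mol.
Mass of Si per formula unit: 2 × 28.085 = 56.170 g.
Weight fraction Si = 56.170 / 200.774 = 0.2798.

27.98 mass %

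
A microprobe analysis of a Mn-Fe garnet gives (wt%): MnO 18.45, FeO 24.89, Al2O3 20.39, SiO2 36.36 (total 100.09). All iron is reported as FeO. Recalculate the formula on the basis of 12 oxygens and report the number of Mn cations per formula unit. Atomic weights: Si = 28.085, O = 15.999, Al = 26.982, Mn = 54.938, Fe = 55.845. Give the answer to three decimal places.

1.291 Mn apfu

MnO (M=70.937): mol = 0.26009; Mn = 0.26009, O = 0.26009.
FeO (M=71.844): mol = 0.34645; Fe = 0.34645, O = 0.34645.
Al2O3 (M=101.961): mol = 0.19998; Al = 0.39996, O = 0.59994.
SiO2 (M=60.083): mol = 0.60516; Si = 0.60516, O = 1.21032.
ΣO = 2.41680; factor = 12/ΣO = 4.96524.
Mn apfu = 0.26009 × 4.96524 = 1.291.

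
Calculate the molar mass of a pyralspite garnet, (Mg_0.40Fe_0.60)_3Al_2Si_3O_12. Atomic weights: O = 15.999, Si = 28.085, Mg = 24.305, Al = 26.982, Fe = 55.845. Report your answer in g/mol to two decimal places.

459.89 g/mol

The formula mass is the sum 1.20(24.305) + 1.80(55.845) + 2(26.982) + 3(28.085) + 12(15.999).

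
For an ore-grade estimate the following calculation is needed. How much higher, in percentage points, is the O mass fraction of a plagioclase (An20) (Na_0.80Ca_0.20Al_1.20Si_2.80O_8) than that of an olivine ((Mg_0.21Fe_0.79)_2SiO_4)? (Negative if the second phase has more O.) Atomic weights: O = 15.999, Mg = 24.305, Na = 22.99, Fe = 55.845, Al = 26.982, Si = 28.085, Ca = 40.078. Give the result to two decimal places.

14.63 percentage points

O in Na_0.80Ca_0.20Al_1.20Si_2.80O_8: molar mass 265.416 g/mol; 8×15.999 = 127.992 g → 48.22 wt%.
O in (Mg_0.21Fe_0.79)_2SiO_4: molar mass 190.524 g/mol; 4×15.999 = 63.996 g → 33.59 wt%.
Difference = 48.22 − 33.59 = 14.63 percentage points.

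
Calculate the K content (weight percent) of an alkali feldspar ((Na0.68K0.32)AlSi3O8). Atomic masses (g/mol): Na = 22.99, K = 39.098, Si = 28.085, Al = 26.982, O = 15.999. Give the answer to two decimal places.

Molar mass of (Na0.68K0.32)AlSi3O8: 0.68*22.99 + 0.32*39.098 + 1*26.982 + 3*28.085 + 8*15.999 = 267.374 g/mol.
Mass of K per formula unit: 0.32 × 39.098 = 12.511 g.
Weight fraction K = 12.511 / 267.374 = 0.0468.

4.68 weight percent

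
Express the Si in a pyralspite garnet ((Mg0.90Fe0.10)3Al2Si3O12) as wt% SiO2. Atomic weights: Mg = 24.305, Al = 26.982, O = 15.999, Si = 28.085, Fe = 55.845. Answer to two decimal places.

Formula mass = 412.584 g/mol.
3 Si → 3.0000 mol SiO2 per formula unit; M(SiO2) = 60.083, so SiO2 mass = 180.249 g.
180.249/412.584 × 100 = 43.69 wt%.

43.69 wt%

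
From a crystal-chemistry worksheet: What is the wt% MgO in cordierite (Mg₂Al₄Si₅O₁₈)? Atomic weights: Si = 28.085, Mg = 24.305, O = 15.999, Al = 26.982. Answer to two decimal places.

M(Mg₂Al₄Si₅O₁₈) = 584.945 g/mol; M(MgO) = 40.304 g/mol.
Moles MgO per formula unit = 2 Mg ÷ 1 = 2.0000.
MgO fraction = (2.0000 × 40.304) / 584.945 = 80.608/584.945 = 0.1378.

13.78 wt%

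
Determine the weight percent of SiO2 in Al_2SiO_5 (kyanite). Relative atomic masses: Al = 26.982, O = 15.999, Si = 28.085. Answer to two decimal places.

M(Al_2SiO_5) = 162.044 g/mol; M(SiO2) = 60.083 g/mol.
Moles SiO2 per formula unit = 1 Si ÷ 1 = 1.0000.
SiO2 fraction = (1.0000 × 60.083) / 162.044 = 60.083/162.044 = 0.3708.

37.08 wt%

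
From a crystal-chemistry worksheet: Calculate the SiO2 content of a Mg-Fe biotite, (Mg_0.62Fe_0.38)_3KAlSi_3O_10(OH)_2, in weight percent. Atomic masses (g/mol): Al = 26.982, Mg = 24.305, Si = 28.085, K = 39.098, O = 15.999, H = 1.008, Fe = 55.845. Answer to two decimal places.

Molar mass of (Mg_0.62Fe_0.38)_3KAlSi_3O_10(OH)_2 = 1.86*24.305 + 1.14*55.845 + 1*39.098 + 1*26.982 + 3*28.085 + 12*15.999 + 2*1.008 = 453.210 g/mol.
Each formula unit contains 3 Si, equivalent to 3/1 = 3.0000 mol SiO2.
M(SiO2) = 1×28.085 + 2×15.999 = 60.083 g/mol.
Mass of SiO2 per formula unit = 3.0000 × 60.083 = 180.249 g.
SiO2 wt% = 180.249 / 453.210 × 100 = 39.77%.

39.77 wt%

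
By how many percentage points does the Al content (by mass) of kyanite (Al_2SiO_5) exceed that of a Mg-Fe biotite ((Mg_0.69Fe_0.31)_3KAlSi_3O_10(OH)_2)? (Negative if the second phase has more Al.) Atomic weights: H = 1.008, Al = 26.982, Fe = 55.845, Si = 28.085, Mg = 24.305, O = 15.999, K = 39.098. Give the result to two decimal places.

27.26 percentage points

First mineral: 53.964 g Al in 162.044 g formula = 33.30 wt% Al.
Second mineral: 26.982 g Al in 446.586 g formula = 6.04 wt% Al.
33.30% − 6.04% gives a difference of 27.26 percentage points.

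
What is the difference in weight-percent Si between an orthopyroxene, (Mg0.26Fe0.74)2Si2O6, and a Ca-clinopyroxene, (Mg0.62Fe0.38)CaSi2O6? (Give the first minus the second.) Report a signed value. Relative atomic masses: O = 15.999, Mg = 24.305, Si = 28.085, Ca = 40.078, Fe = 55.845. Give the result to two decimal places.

-1.88 percentage points

M((Mg0.26Fe0.74)2Si2O6) = 247.453 g/mol, so wt% Si = 56.170/247.453 × 100 = 22.70%.
M((Mg0.62Fe0.38)CaSi2O6) = 228.532 g/mol, so wt% Si = 56.170/228.532 × 100 = 24.58%.
22.70 − 24.58 = -1.88 pp.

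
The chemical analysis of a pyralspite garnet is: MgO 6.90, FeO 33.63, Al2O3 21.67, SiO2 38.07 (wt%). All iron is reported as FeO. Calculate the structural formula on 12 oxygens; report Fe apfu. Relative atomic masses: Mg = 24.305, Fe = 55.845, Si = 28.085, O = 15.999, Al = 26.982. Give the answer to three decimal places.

2.208 Fe apfu

MgO: 6.90/40.304 = 0.17120 mol → 0.17120 mol Mg, 0.17120 mol O.
FeO: 33.63/71.844 = 0.46810 mol → 0.46810 mol Fe, 0.46810 mol O.
Al2O3: 21.67/101.961 = 0.21253 mol → 0.42506 mol Al, 0.63759 mol O.
SiO2: 38.07/60.083 = 0.63362 mol → 0.63362 mol Si, 1.26724 mol O.
Total oxygen = 2.54413 mol. Normalization factor = 12/2.54413 = 4.71674.
Fe per 12 O = 0.46810 × 4.71674 = 2.208.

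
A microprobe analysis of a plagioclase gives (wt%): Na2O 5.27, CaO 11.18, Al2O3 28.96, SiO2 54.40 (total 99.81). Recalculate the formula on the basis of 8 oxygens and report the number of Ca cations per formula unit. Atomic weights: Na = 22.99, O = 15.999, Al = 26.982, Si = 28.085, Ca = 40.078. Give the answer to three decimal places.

0.541 Ca apfu

Na2O: 5.27/61.979 = 0.08503 mol → 0.17006 mol Na, 0.08503 mol O.
CaO: 11.18/56.077 = 0.19937 mol → 0.19937 mol Ca, 0.19937 mol O.
Al2O3: 28.96/101.961 = 0.28403 mol → 0.56806 mol Al, 0.85209 mol O.
SiO2: 54.40/60.083 = 0.90541 mol → 0.90541 mol Si, 1.81082 mol O.
Total oxygen = 2.94731 mol. Normalization factor = 8/2.94731 = 2.71434.
Ca per 8 O = 0.19937 × 2.71434 = 0.541.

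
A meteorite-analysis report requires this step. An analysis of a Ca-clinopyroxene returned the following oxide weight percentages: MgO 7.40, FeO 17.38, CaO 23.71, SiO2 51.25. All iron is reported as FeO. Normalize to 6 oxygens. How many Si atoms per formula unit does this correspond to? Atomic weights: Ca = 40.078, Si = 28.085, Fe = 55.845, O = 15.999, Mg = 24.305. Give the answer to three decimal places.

2.004 Si apfu

MgO (M=40.304): mol = 0.18360; Mg = 0.18360, O = 0.18360.
FeO (M=71.844): mol = 0.24191; Fe = 0.24191, O = 0.24191.
CaO (M=56.077): mol = 0.42281; Ca = 0.42281, O = 0.42281.
SiO2 (M=60.083): mol = 0.85299; Si = 0.85299, O = 1.70598.
ΣO = 2.55430; factor = 6/ΣO = 2.34898.
Si apfu = 0.85299 × 2.34898 = 2.004.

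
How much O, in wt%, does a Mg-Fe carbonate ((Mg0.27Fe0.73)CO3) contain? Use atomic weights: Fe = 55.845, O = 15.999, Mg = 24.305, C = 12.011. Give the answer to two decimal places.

Formula mass = 0.27*24.305 + 0.73*55.845 + 1*12.011 + 3*15.999 = 107.337 g/mol, of which 47.997 g is O.
So O makes up 47.997/107.337 = 0.4472 of the mass, i.e. 44.72%.

44.72 wt%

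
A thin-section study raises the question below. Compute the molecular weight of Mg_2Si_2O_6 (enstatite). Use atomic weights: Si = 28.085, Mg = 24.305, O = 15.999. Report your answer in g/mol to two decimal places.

The formula mass is the sum 2*24.305 + 2*28.085 + 6*15.999.

200.77 g/mol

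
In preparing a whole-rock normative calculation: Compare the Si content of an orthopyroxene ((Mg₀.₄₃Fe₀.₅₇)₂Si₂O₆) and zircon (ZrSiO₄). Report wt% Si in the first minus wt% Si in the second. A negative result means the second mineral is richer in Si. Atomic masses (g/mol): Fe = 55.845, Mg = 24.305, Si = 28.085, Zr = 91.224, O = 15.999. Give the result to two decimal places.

Si in (Mg₀.₄₃Fe₀.₅₇)₂Si₂O₆: molar mass 236.730 g/mol; 2×28.085 = 56.170 g → 23.73 wt%.
Si in ZrSiO₄: molar mass 183.305 g/mol; 1×28.085 = 28.085 g → 15.32 wt%.
Difference = 23.73 − 15.32 = 8.41 percentage points.

8.41 percentage points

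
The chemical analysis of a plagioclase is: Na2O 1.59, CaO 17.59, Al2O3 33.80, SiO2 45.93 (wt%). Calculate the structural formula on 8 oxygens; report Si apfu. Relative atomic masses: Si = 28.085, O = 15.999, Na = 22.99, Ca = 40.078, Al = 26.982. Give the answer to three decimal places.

Na2O: 1.59/61.979 = 0.02565 mol → 0.05130 mol Na, 0.02565 mol O.
CaO: 17.59/56.077 = 0.31368 mol → 0.31368 mol Ca, 0.31368 mol O.
Al2O3: 33.80/101.961 = 0.33150 mol → 0.66300 mol Al, 0.99450 mol O.
SiO2: 45.93/60.083 = 0.76444 mol → 0.76444 mol Si, 1.52888 mol O.
Total oxygen = 2.86271 mol. Normalization factor = 8/2.86271 = 2.79455.
Si per 8 O = 0.76444 × 2.79455 = 2.136.

2.136 Si apfu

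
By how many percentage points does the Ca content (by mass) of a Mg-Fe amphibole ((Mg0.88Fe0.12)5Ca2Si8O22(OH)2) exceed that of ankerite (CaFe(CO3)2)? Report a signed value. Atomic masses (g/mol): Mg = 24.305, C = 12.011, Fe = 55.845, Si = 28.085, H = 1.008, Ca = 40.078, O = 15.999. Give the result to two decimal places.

First mineral: 80.156 g Ca in 831.277 g formula = 9.64 wt% Ca.
Second mineral: 40.078 g Ca in 215.939 g formula = 18.56 wt% Ca.
9.64% − 18.56% gives a difference of -8.92 percentage points.

-8.92 percentage points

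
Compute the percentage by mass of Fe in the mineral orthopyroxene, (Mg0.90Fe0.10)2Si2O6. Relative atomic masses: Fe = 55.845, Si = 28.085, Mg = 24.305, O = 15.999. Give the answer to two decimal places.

5.39 wt%

Formula mass = 1.80·24.305 + 0.20·55.845 + 2·28.085 + 6·15.999 = 207.082 g/mol, of which 11.169 g is Fe.
So Fe makes up 11.169/207.082 = 0.0539 of the mass, i.e. 5.39%.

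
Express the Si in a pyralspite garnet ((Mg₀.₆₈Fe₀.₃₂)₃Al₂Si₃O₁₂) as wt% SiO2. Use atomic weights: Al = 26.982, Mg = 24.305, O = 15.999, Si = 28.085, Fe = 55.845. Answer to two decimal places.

Molar mass of (Mg₀.₆₈Fe₀.₃₂)₃Al₂Si₃O₁₂ = 2.04·24.305 + 0.96·55.845 + 2·26.982 + 3·28.085 + 12·15.999 = 433.400 g/mol.
Each formula unit contains 3 Si, equivalent to 3/1 = 3.0000 mol SiO2.
M(SiO2) = 1×28.085 + 2×15.999 = 60.083 g/mol.
Mass of SiO2 per formula unit = 3.0000 × 60.083 = 180.249 g.
SiO2 wt% = 180.249 / 433.400 × 100 = 41.59%.

41.59 wt%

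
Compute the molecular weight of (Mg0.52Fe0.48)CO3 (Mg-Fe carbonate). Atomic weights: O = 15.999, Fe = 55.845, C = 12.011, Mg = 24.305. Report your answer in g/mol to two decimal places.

Mg: 0.52 × 24.305 = 12.6386
Fe: 0.48 × 55.845 = 26.8056
C: 1 × 12.011 = 12.0110
O: 3 × 15.999 = 47.9970
Summing the contributions gives the formula mass.

99.45 g/mol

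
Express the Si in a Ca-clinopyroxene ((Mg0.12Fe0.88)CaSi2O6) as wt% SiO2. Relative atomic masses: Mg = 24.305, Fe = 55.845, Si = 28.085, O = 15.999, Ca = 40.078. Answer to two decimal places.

Formula mass = 244.302 g/mol.
2 Si → 2.0000 mol SiO2 per formula unit; M(SiO2) = 60.083, so SiO2 mass = 120.166 g.
120.166/244.302 × 100 = 49.19 wt%.

49.19 wt%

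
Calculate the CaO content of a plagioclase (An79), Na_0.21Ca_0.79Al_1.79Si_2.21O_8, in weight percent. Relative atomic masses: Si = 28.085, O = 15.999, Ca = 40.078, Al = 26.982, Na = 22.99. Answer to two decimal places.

16.12 wt%

Molar mass of Na_0.21Ca_0.79Al_1.79Si_2.21O_8 = 0.21·22.99 + 0.79·40.078 + 1.79·26.982 + 2.21·28.085 + 8·15.999 = 274.847 g/mol.
Each formula unit contains 0.79 Ca, equivalent to 0.79/1 = 0.7900 mol CaO.
M(CaO) = 1×40.078 + 1×15.999 = 56.077 g/mol.
Mass of CaO per formula unit = 0.7900 × 56.077 = 44.301 g.
CaO wt% = 44.301 / 274.847 × 100 = 16.12%.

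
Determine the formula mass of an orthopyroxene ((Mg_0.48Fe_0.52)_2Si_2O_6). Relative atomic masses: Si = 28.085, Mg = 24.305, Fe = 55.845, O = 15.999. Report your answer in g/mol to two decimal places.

Mg: 0.96 × 24.305 = 23.3328
Fe: 1.04 × 55.845 = 58.0788
Si: 2 × 28.085 = 56.1700
O: 6 × 15.999 = 95.9940
Summing the contributions gives the formula mass.

233.58 g/mol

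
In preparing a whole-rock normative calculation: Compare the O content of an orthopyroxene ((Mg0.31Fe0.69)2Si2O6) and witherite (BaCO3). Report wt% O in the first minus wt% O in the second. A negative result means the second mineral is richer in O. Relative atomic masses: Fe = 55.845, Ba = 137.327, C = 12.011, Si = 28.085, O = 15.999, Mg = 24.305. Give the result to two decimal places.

First mineral: 95.994 g O in 244.299 g formula = 39.29 wt% O.
Second mineral: 47.997 g O in 197.335 g formula = 24.32 wt% O.
39.29% − 24.32% gives a difference of 14.97 percentage points.

14.97 percentage points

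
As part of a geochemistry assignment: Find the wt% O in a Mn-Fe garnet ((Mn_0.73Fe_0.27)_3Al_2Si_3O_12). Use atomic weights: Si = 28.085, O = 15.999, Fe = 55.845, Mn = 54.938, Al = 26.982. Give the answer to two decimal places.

38.73 mass %

M((Mn_0.73Fe_0.27)_3Al_2Si_3O_12) = 495.756 g/mol.
O contributes 12 × 15.999 = 191.988 g per mole.
191.988/495.756 = 0.3873 → 38.73%.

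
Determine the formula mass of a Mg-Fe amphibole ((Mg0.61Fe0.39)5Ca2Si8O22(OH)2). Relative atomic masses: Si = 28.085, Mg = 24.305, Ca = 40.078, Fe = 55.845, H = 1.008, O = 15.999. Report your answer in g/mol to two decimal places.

M = 3.05·24.305 + 1.95·55.845 + 2·40.078 + 8·28.085 + 24·15.999 + 2·1.008

873.86 g/mol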